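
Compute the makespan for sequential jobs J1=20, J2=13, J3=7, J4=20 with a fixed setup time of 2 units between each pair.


Makespan = Σ processing + (n-1) × setup
= (20 + 13 + 7 + 20) + (4-1)×2
= 60 + 6
= 66 time units


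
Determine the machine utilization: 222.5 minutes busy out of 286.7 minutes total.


Utilization = busy / total × 100
= 222.5 / 286.7 × 100
= 77.6%


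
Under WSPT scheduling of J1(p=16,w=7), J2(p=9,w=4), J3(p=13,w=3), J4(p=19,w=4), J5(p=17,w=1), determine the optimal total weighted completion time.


WSPT order (by p/w): J2 → J1 → J3 → J4 → J5
  J2: C=9, w·C=4×9=36
  J1: C=25, w·C=7×25=175
  J3: C=38, w·C=3×38=114
  J4: C=57, w·C=4×57=228
  J5: C=74, w·C=1×74=74
Σ w·C = 627
= 627


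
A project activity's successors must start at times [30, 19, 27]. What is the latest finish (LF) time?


LF = min of all successor start times
Successors start at: [30, 19, 27]
LF = min(30, 19, 27)
= 19


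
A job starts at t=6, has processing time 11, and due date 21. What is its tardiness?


Completion = start + processing = 6 + 11 = 17
Tardiness = max(0, C - d) = max(0, 17 - 21)
= max(0, -4)
= 0


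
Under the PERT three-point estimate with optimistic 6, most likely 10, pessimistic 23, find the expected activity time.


te = (o + 4m + p) / 6
= (6 + 4×10 + 23) / 6
= (6 + 40 + 23) / 6
= 69 / 6
= 11.50


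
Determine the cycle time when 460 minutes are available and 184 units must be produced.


Cycle time = available time / demand
= 460 / 184
= 2.50 min/unit


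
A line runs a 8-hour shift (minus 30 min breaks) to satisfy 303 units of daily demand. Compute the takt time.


Available = 8×60 - 30 = 450 min
Takt time = 450 / 303
= 1.49 min/unit


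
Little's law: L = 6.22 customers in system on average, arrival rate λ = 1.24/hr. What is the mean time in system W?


Little's law: L = λW → W = L / λ
= 6.22 / 1.24
= 5.02 hours


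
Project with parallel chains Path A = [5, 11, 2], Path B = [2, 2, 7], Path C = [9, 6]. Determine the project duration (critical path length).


Path A: 5 + 11 + 2 = 18
Path B: 2 + 2 + 7 = 11
Path C: 9 + 6 = 15
Critical path = longest = max(18, 11, 15)
= 18 (Path A)


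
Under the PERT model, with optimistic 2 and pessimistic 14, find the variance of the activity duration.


σ² = ((p - o) / 6)² = (p - o)² / 36
= (14 - 2)² / 36
= 12² / 36
= 144 / 36
= 4.0000


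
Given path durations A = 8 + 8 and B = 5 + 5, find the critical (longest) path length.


Path A: 8 + 8 = 16
Path B: 5 + 5 = 10
Critical path = longest = max(16, 10)
= 16 (Path A)


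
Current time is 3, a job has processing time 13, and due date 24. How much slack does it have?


Slack = due - current_time - processing
= 24 - 3 - 13
= 8


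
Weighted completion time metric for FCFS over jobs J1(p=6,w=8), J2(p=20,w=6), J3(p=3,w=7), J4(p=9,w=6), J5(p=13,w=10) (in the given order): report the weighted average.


Completion times:
  J1: C=6, w×C=8×6=48
  J2: C=26, w×C=6×26=156
  J3: C=29, w×C=7×29=203
  J4: C=38, w×C=6×38=228
  J5: C=51, w×C=10×51=510
Sum w×C = 1145
Sum w = 37
Weighted avg = 1145/37
= 30.95


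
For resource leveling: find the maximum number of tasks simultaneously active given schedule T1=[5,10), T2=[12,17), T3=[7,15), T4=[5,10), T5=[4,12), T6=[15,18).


Check each time point for overlaps:
  t=7: 4 tasks active (T1, T3, T4, T5)
Max concurrent = 4


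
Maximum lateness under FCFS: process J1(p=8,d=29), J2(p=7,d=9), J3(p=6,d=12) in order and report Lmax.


Lateness per job (L = C - d):
  J1: C=8, d=29, L=-21
  J2: C=15, d=9, L=6
  J3: C=21, d=12, L=9
Lmax = max(-21, 6, 9)
= 9


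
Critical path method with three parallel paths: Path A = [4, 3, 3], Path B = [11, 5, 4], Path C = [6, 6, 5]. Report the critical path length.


Path A: 4 + 3 + 3 = 10
Path B: 11 + 5 + 4 = 20
Path C: 6 + 6 + 5 = 17
Critical path = longest = max(10, 20, 17)
= 20 (Path B)


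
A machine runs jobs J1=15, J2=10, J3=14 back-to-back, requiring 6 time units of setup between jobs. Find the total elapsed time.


Makespan = Σ processing + (n-1) × setup
= (15 + 10 + 14) + (3-1)×6
= 39 + 12
= 51 time units


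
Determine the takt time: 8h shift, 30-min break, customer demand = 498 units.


Available = 8×60 - 30 = 450 min
Takt time = 450 / 498
= 0.90 min/unit


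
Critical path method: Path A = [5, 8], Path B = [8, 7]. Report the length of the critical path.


Path A: 5 + 8 = 13
Path B: 8 + 7 = 15
Critical path = longest = max(13, 15)
= 15 (Path B)


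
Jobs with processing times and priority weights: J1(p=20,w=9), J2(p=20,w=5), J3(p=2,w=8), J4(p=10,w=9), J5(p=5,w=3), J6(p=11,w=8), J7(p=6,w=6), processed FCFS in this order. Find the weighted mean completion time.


Completion times:
  J1: C=20, w×C=9×20=180
  J2: C=40, w×C=5×40=200
  J3: C=42, w×C=8×42=336
  J4: C=52, w×C=9×52=468
  J5: C=57, w×C=3×57=171
  J6: C=68, w×C=8×68=544
  J7: C=74, w×C=6×74=444
Sum w×C = 2343
Sum w = 48
Weighted avg = 2343/48
= 48.81


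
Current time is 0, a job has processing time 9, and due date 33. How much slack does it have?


Slack = due - current_time - processing
= 33 - 0 - 9
= 24


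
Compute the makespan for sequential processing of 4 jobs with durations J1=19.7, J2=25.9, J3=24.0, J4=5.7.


Sequential makespan: sum all processing times
= 19.7 + 25.9 + 24.0 + 5.7
= 75.3 time units


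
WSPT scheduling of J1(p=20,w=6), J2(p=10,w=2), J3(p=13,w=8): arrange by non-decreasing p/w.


WSPT (Smith's rule): sort by p/w ascending
  J3: p/w = 13/8 = 1.625
  J1: p/w = 20/6 = 3.333
  J2: p/w = 10/2 = 5.000
Order: J3 → J1 → J2


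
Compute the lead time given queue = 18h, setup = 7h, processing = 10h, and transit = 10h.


Lead time = queue + setup + processing + transit
= 18 + 7 + 10 + 10
= 45 hours


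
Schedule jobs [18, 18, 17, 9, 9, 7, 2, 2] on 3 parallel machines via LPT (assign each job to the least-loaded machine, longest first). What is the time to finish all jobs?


Jobs (LPT sorted): [18, 18, 17, 9, 9, 7, 2, 2]
Machines: 3
  J=18 → Machine 1 (load: 0+18=18)
  J=18 → Machine 2 (load: 0+18=18)
  J=17 → Machine 3 (load: 0+17=17)
  J=9 → Machine 3 (load: 17+9=26)
  J=9 → Machine 1 (load: 18+9=27)
  J=7 → Machine 2 (load: 18+7=25)
  J=2 → Machine 2 (load: 25+2=27)
  J=2 → Machine 3 (load: 26+2=28)
Machine loads: [27, 27, 28]
Makespan = max = 28 time units


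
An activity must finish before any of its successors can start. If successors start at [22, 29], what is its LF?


LF = min of all successor start times
Successors start at: [22, 29]
LF = min(22, 29)
= 22


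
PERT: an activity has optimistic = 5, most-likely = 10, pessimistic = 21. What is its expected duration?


te = (o + 4m + p) / 6
= (5 + 4×10 + 21) / 6
= (5 + 40 + 21) / 6
= 66 / 6
= 11.00


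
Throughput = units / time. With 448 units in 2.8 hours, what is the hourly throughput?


Throughput = units / time
= 448 / 2.8
= 160.0 units/hour


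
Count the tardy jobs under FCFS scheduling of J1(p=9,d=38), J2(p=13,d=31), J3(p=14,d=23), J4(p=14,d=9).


Completion vs due date:
  J1: C=9, d=38 → on time
  J2: C=22, d=31 → on time
  J3: C=36, d=23 → TARDY
  J4: C=50, d=9 → TARDY
Tardy jobs: J3, J4
Count = 2


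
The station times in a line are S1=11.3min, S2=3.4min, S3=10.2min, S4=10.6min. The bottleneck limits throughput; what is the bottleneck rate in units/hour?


Bottleneck = longest station time
Station times: [11.3, 3.4, 10.2, 10.6]
Max = 11.3 min
Rate = 60 / 11.3
= 5.31 units/hour (bottleneck: 11.3min)


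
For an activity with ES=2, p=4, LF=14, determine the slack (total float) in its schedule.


EF = ES + duration = 2 + 4 = 6
LS = LF - duration = 14 - 4 = 10
Total Float = LF - EF = 14 - 6
(or LS - ES = 10 - 2)
= 8


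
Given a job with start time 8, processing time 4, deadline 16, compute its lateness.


Completion = 8 + 4 = 12
Lateness = C - d = 12 - 16
= -4


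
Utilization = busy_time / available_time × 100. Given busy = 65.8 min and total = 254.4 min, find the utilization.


Utilization = busy / total × 100
= 65.8 / 254.4 × 100
= 25.9%


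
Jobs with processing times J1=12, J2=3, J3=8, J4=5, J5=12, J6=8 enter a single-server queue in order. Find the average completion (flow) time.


Completion times:
  J1: completes at 12
  J2: completes at 15
  J3: completes at 23
  J4: completes at 28
  J5: completes at 40
  J6: completes at 48
Sum = 166
Average = 166/6
= 27.67


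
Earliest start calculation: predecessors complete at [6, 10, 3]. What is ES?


ES = max of all predecessor completion times
Predecessors: [6, 10, 3]
ES = max(6, 10, 3)
= 10


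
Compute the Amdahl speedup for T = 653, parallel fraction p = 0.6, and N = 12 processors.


Amdahl's law: T_p = T × ((1-p) + p/N)
= 653 × ((1-0.6) + 0.6/12)
= 653 × (0.40 + 0.0500)
= 653 × 0.4500
= 293.85
Speedup = 653/293.85
= 2.22×


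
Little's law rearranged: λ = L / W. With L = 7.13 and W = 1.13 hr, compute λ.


Little's law: L = λW → λ = L / W
= 7.13 / 1.13
= 6.31 per hour


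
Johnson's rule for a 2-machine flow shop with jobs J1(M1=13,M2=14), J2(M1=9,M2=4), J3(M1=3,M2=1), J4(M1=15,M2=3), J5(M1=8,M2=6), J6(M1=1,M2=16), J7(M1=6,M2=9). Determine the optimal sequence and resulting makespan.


Johnson's rule:
Group 1 (M1≤M2, sort by M1): ['J6', 'J7', 'J1']
Group 2 (M1>M2, sort desc M2): ['J5', 'J2', 'J4', 'J3']
Sequence: J6 → J7 → J1 → J5 → J2 → J4 → J3
Makespan calculation:
  J6: M1 done=1, M2 done=17
  J7: M1 done=7, M2 done=26
  J1: M1 done=20, M2 done=40
  J5: M1 done=28, M2 done=46
  J2: M1 done=37, M2 done=50
  J4: M1 done=52, M2 done=55
  J3: M1 done=55, M2 done=56
= Sequence: J6 → J7 → J1 → J5 → J2 → J4 → J3, Makespan: 56


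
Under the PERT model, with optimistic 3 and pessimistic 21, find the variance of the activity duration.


σ² = ((p - o) / 6)² = (p - o)² / 36
= (21 - 3)² / 36
= 18² / 36
= 324 / 36
= 9.0000


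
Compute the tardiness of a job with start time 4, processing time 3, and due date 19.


Completion = start + processing = 4 + 3 = 7
Tardiness = max(0, C - d) = max(0, 7 - 19)
= max(0, -12)
= 0


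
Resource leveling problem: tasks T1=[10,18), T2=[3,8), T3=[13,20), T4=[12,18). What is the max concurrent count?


Check each time point for overlaps:
  t=13: 3 tasks active (T1, T3, T4)
Max concurrent = 3


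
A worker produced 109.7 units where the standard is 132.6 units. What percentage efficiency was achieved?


Efficiency = (actual / standard) × 100
= (109.7 / 132.6) × 100
= 82.7%


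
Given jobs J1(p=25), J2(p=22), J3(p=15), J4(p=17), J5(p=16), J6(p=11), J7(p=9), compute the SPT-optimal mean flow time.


SPT order: J7 → J6 → J3 → J5 → J4 → J2 → J1
Completion times:
  J7: C=9
  J6: C=20
  J3: C=35
  J5: C=51
  J4: C=68
  J2: C=90
  J1: C=115
Sum = 388, n = 7
Mean flow = 388/7
= 55.43


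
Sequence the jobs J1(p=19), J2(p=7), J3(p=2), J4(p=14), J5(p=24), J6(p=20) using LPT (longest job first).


LPT: sort by longest processing time first
  J5: p=24
  J6: p=20
  J1: p=19
  J4: p=14
  J2: p=7
  J3: p=2
Order: J5 → J6 → J1 → J4 → J2 → J3


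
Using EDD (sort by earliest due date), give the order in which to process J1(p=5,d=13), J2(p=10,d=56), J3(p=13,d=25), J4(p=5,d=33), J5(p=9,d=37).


EDD: sort by earliest due date
  J1: d=13, p=5
  J3: d=25, p=13
  J4: d=33, p=5
  J5: d=37, p=9
  J2: d=56, p=10
Order: J1 → J3 → J4 → J5 → J2


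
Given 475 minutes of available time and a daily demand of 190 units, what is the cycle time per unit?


Cycle time = available time / demand
= 475 / 190
= 2.50 min/unit


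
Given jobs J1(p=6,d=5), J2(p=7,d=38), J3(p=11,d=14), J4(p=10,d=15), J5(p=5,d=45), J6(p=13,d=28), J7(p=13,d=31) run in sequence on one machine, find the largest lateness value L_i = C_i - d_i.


Lateness per job (L = C - d):
  J1: C=6, d=5, L=1
  J2: C=13, d=38, L=-25
  J3: C=24, d=14, L=10
  J4: C=34, d=15, L=19
  J5: C=39, d=45, L=-6
  J6: C=52, d=28, L=24
  J7: C=65, d=31, L=34
Lmax = max(1, -25, 10, 19, -6, 24, 34)
= 34


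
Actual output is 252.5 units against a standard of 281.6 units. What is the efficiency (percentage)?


Efficiency = (actual / standard) × 100
= (252.5 / 281.6) × 100
= 89.7%


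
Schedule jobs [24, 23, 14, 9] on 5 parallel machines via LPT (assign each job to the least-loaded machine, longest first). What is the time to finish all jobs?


Jobs (LPT sorted): [24, 23, 14, 9]
Machines: 5
  J=24 → Machine 1 (load: 0+24=24)
  J=23 → Machine 2 (load: 0+23=23)
  J=14 → Machine 3 (load: 0+14=14)
  J=9 → Machine 4 (load: 0+9=9)
Machine loads: [24, 23, 14, 9, 0]
Makespan = max = 24 time units


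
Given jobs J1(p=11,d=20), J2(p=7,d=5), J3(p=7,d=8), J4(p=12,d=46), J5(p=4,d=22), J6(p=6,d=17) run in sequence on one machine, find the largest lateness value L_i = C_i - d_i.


Lateness per job (L = C - d):
  J1: C=11, d=20, L=-9
  J2: C=18, d=5, L=13
  J3: C=25, d=8, L=17
  J4: C=37, d=46, L=-9
  J5: C=41, d=22, L=19
  J6: C=47, d=17, L=30
Lmax = max(-9, 13, 17, -9, 19, 30)
= 30


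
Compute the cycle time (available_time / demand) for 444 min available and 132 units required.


Cycle time = available time / demand
= 444 / 132
= 3.36 min/unit


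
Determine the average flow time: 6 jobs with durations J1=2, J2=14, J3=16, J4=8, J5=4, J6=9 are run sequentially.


Completion times:
  J1: completes at 2
  J2: completes at 16
  J3: completes at 32
  J4: completes at 40
  J5: completes at 44
  J6: completes at 53
Sum = 187
Average = 187/6
= 31.17


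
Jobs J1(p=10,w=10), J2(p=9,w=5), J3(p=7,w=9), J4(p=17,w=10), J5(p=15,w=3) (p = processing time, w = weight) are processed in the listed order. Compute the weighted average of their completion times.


Completion times:
  J1: C=10, w×C=10×10=100
  J2: C=19, w×C=5×19=95
  J3: C=26, w×C=9×26=234
  J4: C=43, w×C=10×43=430
  J5: C=58, w×C=3×58=174
Sum w×C = 1033
Sum w = 37
Weighted avg = 1033/37
= 27.92


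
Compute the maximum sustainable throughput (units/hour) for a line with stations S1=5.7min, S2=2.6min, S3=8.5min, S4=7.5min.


Bottleneck = longest station time
Station times: [5.7, 2.6, 8.5, 7.5]
Max = 8.5 min
Rate = 60 / 8.5
= 7.06 units/hour (bottleneck: 8.5min)


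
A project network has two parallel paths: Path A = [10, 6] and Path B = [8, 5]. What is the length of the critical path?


Path A: 10 + 6 = 16
Path B: 8 + 5 = 13
Critical path = longest = max(16, 13)
= 16 (Path A)


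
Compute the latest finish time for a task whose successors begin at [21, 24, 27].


LF = min of all successor start times
Successors start at: [21, 24, 27]
LF = min(21, 24, 27)
= 21


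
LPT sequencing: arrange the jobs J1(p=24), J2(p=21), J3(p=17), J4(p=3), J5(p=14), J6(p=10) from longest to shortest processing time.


LPT: sort by longest processing time first
  J1: p=24
  J2: p=21
  J3: p=17
  J5: p=14
  J6: p=10
  J4: p=3
Order: J1 → J2 → J3 → J5 → J6 → J4


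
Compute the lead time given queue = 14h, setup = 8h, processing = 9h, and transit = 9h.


Lead time = queue + setup + processing + transit
= 14 + 8 + 9 + 9
= 40 hours


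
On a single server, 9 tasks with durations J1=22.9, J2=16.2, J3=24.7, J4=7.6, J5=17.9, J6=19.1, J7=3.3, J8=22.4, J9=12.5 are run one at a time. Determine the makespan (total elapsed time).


Sequential makespan: sum all processing times
= 22.9 + 16.2 + 24.7 + 7.6 + 17.9 + 19.1 + 3.3 + 22.4 + 12.5
= 146.6 time units


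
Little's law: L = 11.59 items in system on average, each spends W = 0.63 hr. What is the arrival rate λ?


Little's law: L = λW → λ = L / W
= 11.59 / 0.63
= 18.40 per hour


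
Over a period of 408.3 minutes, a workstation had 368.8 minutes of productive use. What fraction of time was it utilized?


Utilization = busy / total × 100
= 368.8 / 408.3 × 100
= 90.3%


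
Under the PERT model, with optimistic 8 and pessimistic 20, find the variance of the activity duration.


σ² = ((p - o) / 6)² = (p - o)² / 36
= (20 - 8)² / 36
= 12² / 36
= 144 / 36
= 4.0000


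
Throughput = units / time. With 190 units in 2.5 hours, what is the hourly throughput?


Throughput = units / time
= 190 / 2.5
= 76.0 units/hour


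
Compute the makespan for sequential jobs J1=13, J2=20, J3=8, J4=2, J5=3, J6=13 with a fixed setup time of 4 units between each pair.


Makespan = Σ processing + (n-1) × setup
= (13 + 20 + 8 + 2 + 3 + 13) + (6-1)×4
= 59 + 20
= 79 time units


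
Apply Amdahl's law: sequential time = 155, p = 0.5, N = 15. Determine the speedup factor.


Amdahl's law: T_p = T × ((1-p) + p/N)
= 155 × ((1-0.5) + 0.5/15)
= 155 × (0.50 + 0.0333)
= 155 × 0.5333
= 82.67
Speedup = 155/82.67
= 1.88×


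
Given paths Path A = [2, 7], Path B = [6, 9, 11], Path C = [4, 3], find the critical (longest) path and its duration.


Path A: 2 + 7 = 9
Path B: 6 + 9 + 11 = 26
Path C: 4 + 3 = 7
Critical path = longest = max(9, 26, 7)
= 26 (Path B)


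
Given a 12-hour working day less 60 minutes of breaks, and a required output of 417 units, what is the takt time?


Available = 12×60 - 60 = 660 min
Takt time = 660 / 417
= 1.58 min/unit


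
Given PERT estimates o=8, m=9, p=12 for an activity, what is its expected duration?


te = (o + 4m + p) / 6
= (8 + 4×9 + 12) / 6
= (8 + 36 + 12) / 6
= 56 / 6
= 9.33


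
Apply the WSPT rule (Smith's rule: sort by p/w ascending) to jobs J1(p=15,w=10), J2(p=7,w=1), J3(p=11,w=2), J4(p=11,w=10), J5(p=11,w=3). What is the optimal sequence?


WSPT (Smith's rule): sort by p/w ascending
  J4: p/w = 11/10 = 1.100
  J1: p/w = 15/10 = 1.500
  J5: p/w = 11/3 = 3.667
  J3: p/w = 11/2 = 5.500
  J2: p/w = 7/1 = 7.000
Order: J4 → J1 → J5 → J3 → J2


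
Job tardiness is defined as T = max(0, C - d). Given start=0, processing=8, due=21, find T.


Completion = start + processing = 0 + 8 = 8
Tardiness = max(0, C - d) = max(0, 8 - 21)
= max(0, -13)
= 0


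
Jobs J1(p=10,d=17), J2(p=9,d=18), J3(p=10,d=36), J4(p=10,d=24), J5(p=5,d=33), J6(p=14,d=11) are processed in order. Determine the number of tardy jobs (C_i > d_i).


Completion vs due date:
  J1: C=10, d=17 → on time
  J2: C=19, d=18 → TARDY
  J3: C=29, d=36 → on time
  J4: C=39, d=24 → TARDY
  J5: C=44, d=33 → TARDY
  J6: C=58, d=11 → TARDY
Tardy jobs: J2, J4, J5, J6
Count = 4


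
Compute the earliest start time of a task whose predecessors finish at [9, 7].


ES = max of all predecessor completion times
Predecessors: [9, 7]
ES = max(9, 7)
= 9


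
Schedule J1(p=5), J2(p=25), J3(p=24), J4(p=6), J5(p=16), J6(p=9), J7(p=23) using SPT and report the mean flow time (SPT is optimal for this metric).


SPT order: J1 → J4 → J6 → J5 → J7 → J3 → J2
Completion times:
  J1: C=5
  J4: C=11
  J6: C=20
  J5: C=36
  J7: C=59
  J3: C=83
  J2: C=108
Sum = 322, n = 7
Mean flow = 322/7
= 46.00


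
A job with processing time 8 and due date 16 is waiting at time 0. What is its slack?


Slack = due - current_time - processing
= 16 - 0 - 8
= 8


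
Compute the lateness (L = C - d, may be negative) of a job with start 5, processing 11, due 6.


Completion = 5 + 11 = 16
Lateness = C - d = 16 - 6
= 10


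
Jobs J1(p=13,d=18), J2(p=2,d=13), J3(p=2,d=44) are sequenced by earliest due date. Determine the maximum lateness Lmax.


EDD order: J2 → J1 → J3
Completion and lateness:
  J2: C=2, d=13, L=2-13=-11
  J1: C=15, d=18, L=15-18=-3
  J3: C=17, d=44, L=17-44=-27
Lmax = max(-11, -3, -27)
= -3


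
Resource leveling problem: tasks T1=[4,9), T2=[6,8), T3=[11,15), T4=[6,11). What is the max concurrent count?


Check each time point for overlaps:
  t=6: 3 tasks active (T1, T2, T4)
Max concurrent = 3


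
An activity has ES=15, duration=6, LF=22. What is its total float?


EF = ES + duration = 15 + 6 = 21
LS = LF - duration = 22 - 6 = 16
Total Float = LF - EF = 22 - 21
(or LS - ES = 16 - 15)
= 1


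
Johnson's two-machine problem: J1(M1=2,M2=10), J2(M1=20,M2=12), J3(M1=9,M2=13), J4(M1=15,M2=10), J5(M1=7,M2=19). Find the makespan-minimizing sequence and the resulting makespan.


Johnson's rule:
Group 1 (M1≤M2, sort by M1): ['J1', 'J5', 'J3']
Group 2 (M1>M2, sort desc M2): ['J2', 'J4']
Sequence: J1 → J5 → J3 → J2 → J4
Makespan calculation:
  J1: M1 done=2, M2 done=12
  J5: M1 done=9, M2 done=31
  J3: M1 done=18, M2 done=44
  J2: M1 done=38, M2 done=56
  J4: M1 done=53, M2 done=66
= Sequence: J1 → J5 → J3 → J2 → J4, Makespan: 66


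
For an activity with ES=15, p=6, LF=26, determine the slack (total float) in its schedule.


EF = ES + duration = 15 + 6 = 21
LS = LF - duration = 26 - 6 = 20
Total Float = LF - EF = 26 - 21
(or LS - ES = 20 - 15)
= 5


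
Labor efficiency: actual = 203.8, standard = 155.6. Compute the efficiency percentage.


Efficiency = (actual / standard) × 100
= (203.8 / 155.6) × 100
= 131.0%


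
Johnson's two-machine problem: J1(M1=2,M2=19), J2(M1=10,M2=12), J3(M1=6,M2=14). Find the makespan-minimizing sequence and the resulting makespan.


Johnson's rule:
Group 1 (M1≤M2, sort by M1): ['J1', 'J3', 'J2']
Group 2 (M1>M2, sort desc M2): []
Sequence: J1 → J3 → J2
Makespan calculation:
  J1: M1 done=2, M2 done=21
  J3: M1 done=8, M2 done=35
  J2: M1 done=18, M2 done=47
= Sequence: J1 → J3 → J2, Makespan: 47


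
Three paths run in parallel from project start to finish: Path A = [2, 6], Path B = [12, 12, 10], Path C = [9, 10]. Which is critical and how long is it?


Path A: 2 + 6 = 8
Path B: 12 + 12 + 10 = 34
Path C: 9 + 10 = 19
Critical path = longest = max(8, 34, 19)
= 34 (Path B)


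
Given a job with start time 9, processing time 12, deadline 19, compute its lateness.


Completion = 9 + 12 = 21
Lateness = C - d = 21 - 19
= 2


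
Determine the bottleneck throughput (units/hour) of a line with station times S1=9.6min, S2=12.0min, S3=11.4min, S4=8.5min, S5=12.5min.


Bottleneck = longest station time
Station times: [9.6, 12.0, 11.4, 8.5, 12.5]
Max = 12.5 min
Rate = 60 / 12.5
= 4.80 units/hour (bottleneck: 12.5min)


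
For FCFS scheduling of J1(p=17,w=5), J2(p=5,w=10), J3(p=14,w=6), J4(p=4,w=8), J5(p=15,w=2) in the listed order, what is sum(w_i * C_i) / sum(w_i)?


Completion times:
  J1: C=17, w×C=5×17=85
  J2: C=22, w×C=10×22=220
  J3: C=36, w×C=6×36=216
  J4: C=40, w×C=8×40=320
  J5: C=55, w×C=2×55=110
Sum w×C = 951
Sum w = 31
Weighted avg = 951/31
= 30.68


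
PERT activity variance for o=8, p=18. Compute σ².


σ² = ((p - o) / 6)² = (p - o)² / 36
= (18 - 8)² / 36
= 10² / 36
= 100 / 36
= 2.7778


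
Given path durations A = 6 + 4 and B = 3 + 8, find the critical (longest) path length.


Path A: 6 + 4 = 10
Path B: 3 + 8 = 11
Critical path = longest = max(10, 11)
= 11 (Path B)


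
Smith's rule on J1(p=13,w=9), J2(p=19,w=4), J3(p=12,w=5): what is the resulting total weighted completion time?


WSPT order (by p/w): J1 → J3 → J2
  J1: C=13, w·C=9×13=117
  J3: C=25, w·C=5×25=125
  J2: C=44, w·C=4×44=176
Σ w·C = 418
= 418


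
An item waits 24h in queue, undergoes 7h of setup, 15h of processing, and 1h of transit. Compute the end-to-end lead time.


Lead time = queue + setup + processing + transit
= 24 + 7 + 15 + 1
= 47 hours


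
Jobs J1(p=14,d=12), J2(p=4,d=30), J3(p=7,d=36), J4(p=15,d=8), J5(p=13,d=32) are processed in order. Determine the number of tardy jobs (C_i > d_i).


Completion vs due date:
  J1: C=14, d=12 → TARDY
  J2: C=18, d=30 → on time
  J3: C=25, d=36 → on time
  J4: C=40, d=8 → TARDY
  J5: C=53, d=32 → TARDY
Tardy jobs: J1, J4, J5
Count = 3


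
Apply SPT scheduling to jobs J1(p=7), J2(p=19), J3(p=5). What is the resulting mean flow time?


SPT order: J3 → J1 → J2
Completion times:
  J3: C=5
  J1: C=12
  J2: C=31
Sum = 48, n = 3
Mean flow = 48/3
= 16.00


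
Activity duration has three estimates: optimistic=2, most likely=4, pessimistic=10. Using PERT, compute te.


te = (o + 4m + p) / 6
= (2 + 4×4 + 10) / 6
= (2 + 16 + 10) / 6
= 28 / 6
= 4.67


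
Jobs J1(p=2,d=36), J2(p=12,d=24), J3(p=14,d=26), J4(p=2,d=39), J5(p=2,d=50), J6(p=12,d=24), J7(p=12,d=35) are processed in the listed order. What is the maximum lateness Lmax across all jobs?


Lateness per job (L = C - d):
  J1: C=2, d=36, L=-34
  J2: C=14, d=24, L=-10
  J3: C=28, d=26, L=2
  J4: C=30, d=39, L=-9
  J5: C=32, d=50, L=-18
  J6: C=44, d=24, L=20
  J7: C=56, d=35, L=21
Lmax = max(-34, -10, 2, -9, -18, 20, 21)
= 21


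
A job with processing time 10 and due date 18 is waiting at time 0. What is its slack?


Slack = due - current_time - processing
= 18 - 0 - 10
= 8


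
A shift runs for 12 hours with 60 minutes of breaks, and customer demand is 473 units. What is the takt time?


Available = 12×60 - 60 = 660 min
Takt time = 660 / 473
= 1.40 min/unit


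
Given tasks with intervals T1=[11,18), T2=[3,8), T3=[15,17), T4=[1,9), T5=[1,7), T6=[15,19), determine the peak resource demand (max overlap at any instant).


Check each time point for overlaps:
  t=3: 3 tasks active (T2, T4, T5)
Max concurrent = 3


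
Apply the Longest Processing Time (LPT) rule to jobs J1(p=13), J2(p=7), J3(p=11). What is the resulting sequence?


LPT: sort by longest processing time first
  J1: p=13
  J3: p=11
  J2: p=7
Order: J1 → J3 → J2


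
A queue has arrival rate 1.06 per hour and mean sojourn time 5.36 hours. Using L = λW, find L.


Little's law: L = λ × W
= 1.06 × 5.36
= 5.68


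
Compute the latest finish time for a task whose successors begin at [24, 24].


LF = min of all successor start times
Successors start at: [24, 24]
LF = min(24, 24)
= 24


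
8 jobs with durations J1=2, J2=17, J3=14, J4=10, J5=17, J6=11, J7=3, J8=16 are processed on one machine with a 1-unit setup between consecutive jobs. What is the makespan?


Makespan = Σ processing + (n-1) × setup
= (2 + 17 + 14 + 10 + 17 + 11 + 3 + 16) + (8-1)×1
= 90 + 7
= 97 time units


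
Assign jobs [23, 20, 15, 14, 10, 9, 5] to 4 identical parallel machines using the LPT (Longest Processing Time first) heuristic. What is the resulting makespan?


Jobs (LPT sorted): [23, 20, 15, 14, 10, 9, 5]
Machines: 4
  J=23 → Machine 1 (load: 0+23=23)
  J=20 → Machine 2 (load: 0+20=20)
  J=15 → Machine 3 (load: 0+15=15)
  J=14 → Machine 4 (load: 0+14=14)
  J=10 → Machine 4 (load: 14+10=24)
  J=9 → Machine 3 (load: 15+9=24)
  J=5 → Machine 2 (load: 20+5=25)
Machine loads: [23, 25, 24, 24]
Makespan = max = 25 time units


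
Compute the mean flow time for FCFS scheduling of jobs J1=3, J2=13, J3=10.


Completion times:
  J1: completes at 3
  J2: completes at 16
  J3: completes at 26
Sum = 45
Average = 45/3
= 15.00


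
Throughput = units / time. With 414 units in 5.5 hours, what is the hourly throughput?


Throughput = units / time
= 414 / 5.5
= 75.3 units/hour


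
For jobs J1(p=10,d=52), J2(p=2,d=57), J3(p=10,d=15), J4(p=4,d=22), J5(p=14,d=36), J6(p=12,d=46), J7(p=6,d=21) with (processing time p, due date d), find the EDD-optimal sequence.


EDD: sort by earliest due date
  J3: d=15, p=10
  J7: d=21, p=6
  J4: d=22, p=4
  J5: d=36, p=14
  J6: d=46, p=12
  J1: d=52, p=10
  J2: d=57, p=2
Order: J3 → J7 → J4 → J5 → J6 → J1 → J2


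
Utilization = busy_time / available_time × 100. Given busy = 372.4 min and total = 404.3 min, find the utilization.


Utilization = busy / total × 100
= 372.4 / 404.3 × 100
= 92.1%


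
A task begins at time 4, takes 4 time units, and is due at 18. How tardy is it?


Completion = start + processing = 4 + 4 = 8
Tardiness = max(0, C - d) = max(0, 8 - 18)
= max(0, -10)
= 0


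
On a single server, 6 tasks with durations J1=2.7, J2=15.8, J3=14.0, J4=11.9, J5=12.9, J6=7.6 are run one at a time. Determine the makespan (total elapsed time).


Sequential makespan: sum all processing times
= 2.7 + 15.8 + 14.0 + 11.9 + 12.9 + 7.6
= 64.9 time units


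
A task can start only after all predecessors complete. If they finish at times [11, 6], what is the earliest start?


ES = max of all predecessor completion times
Predecessors: [11, 6]
ES = max(11, 6)
= 11


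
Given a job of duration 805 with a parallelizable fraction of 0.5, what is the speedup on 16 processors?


Amdahl's law: T_p = T × ((1-p) + p/N)
= 805 × ((1-0.5) + 0.5/16)
= 805 × (0.50 + 0.0312)
= 805 × 0.5312
= 427.66
Speedup = 805/427.66
= 1.88×


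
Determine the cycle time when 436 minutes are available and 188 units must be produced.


Cycle time = available time / demand
= 436 / 188
= 2.32 min/unit


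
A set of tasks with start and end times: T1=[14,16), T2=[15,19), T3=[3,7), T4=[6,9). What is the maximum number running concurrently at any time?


Check each time point for overlaps:
  t=6: 2 tasks active (T3, T4)
Max concurrent = 2


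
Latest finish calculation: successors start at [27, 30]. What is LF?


LF = min of all successor start times
Successors start at: [27, 30]
LF = min(27, 30)
= 27


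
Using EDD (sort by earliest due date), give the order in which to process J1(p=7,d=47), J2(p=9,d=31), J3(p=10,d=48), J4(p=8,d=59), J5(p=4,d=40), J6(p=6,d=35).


EDD: sort by earliest due date
  J2: d=31, p=9
  J6: d=35, p=6
  J5: d=40, p=4
  J1: d=47, p=7
  J3: d=48, p=10
  J4: d=59, p=8
Order: J2 → J6 → J5 → J1 → J3 → J4


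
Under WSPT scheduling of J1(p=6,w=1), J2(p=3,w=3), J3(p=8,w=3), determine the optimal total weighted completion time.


WSPT order (by p/w): J2 → J3 → J1
  J2: C=3, w·C=3×3=9
  J3: C=11, w·C=3×11=33
  J1: C=17, w·C=1×17=17
Σ w·C = 59
= 59


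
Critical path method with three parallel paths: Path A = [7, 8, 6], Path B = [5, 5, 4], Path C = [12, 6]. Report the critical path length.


Path A: 7 + 8 + 6 = 21
Path B: 5 + 5 + 4 = 14
Path C: 12 + 6 = 18
Critical path = longest = max(21, 14, 18)
= 21 (Path A)


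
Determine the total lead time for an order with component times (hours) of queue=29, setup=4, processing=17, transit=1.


Lead time = queue + setup + processing + transit
= 29 + 4 + 17 + 1
= 51 hours


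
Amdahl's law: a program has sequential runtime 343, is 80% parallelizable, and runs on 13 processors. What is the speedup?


Amdahl's law: T_p = T × ((1-p) + p/N)
= 343 × ((1-0.8) + 0.8/13)
= 343 × (0.20 + 0.0615)
= 343 × 0.2615
= 89.71
Speedup = 343/89.71
= 3.82×


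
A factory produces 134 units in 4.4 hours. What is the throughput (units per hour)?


Throughput = units / time
= 134 / 4.4
= 30.5 units/hour


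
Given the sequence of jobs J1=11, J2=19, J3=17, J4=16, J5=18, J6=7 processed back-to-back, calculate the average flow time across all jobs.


Completion times:
  J1: completes at 11
  J2: completes at 30
  J3: completes at 47
  J4: completes at 63
  J5: completes at 81
  J6: completes at 88
Sum = 320
Average = 320/6
= 53.33


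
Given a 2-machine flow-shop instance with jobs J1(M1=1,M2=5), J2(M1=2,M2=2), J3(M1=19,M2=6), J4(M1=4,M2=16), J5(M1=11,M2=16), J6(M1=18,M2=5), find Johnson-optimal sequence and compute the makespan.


Johnson's rule:
Group 1 (M1≤M2, sort by M1): ['J1', 'J2', 'J4', 'J5']
Group 2 (M1>M2, sort desc M2): ['J3', 'J6']
Sequence: J1 → J2 → J4 → J5 → J3 → J6
Makespan calculation:
  J1: M1 done=1, M2 done=6
  J2: M1 done=3, M2 done=8
  J4: M1 done=7, M2 done=24
  J5: M1 done=18, M2 done=40
  J3: M1 done=37, M2 done=46
  J6: M1 done=55, M2 done=60
= Sequence: J1 → J2 → J4 → J5 → J3 → J6, Makespan: 60


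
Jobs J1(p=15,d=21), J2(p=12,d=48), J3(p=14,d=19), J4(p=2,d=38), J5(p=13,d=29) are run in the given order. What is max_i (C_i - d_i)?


Lateness per job (L = C - d):
  J1: C=15, d=21, L=-6
  J2: C=27, d=48, L=-21
  J3: C=41, d=19, L=22
  J4: C=43, d=38, L=5
  J5: C=56, d=29, L=27
Lmax = max(-6, -21, 22, 5, 27)
= 27


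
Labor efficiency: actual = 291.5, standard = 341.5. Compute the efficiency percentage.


Efficiency = (actual / standard) × 100
= (291.5 / 341.5) × 100
= 85.4%


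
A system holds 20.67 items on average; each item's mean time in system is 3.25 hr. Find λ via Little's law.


Little's law: L = λW → λ = L / W
= 20.67 / 3.25
= 6.36 per hour


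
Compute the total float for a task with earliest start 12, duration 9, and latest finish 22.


EF = ES + duration = 12 + 9 = 21
LS = LF - duration = 22 - 9 = 13
Total Float = LF - EF = 22 - 21
(or LS - ES = 13 - 12)
= 1


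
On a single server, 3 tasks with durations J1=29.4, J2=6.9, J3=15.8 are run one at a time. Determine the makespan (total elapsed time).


Sequential makespan: sum all processing times
= 29.4 + 6.9 + 15.8
= 52.1 time units


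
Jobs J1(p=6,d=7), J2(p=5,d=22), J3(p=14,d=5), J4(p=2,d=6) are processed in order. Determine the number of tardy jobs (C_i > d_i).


Completion vs due date:
  J1: C=6, d=7 → on time
  J2: C=11, d=22 → on time
  J3: C=25, d=5 → TARDY
  J4: C=27, d=6 → TARDY
Tardy jobs: J3, J4
Count = 2


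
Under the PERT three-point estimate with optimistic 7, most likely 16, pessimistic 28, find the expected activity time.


te = (o + 4m + p) / 6
= (7 + 4×16 + 28) / 6
= (7 + 64 + 28) / 6
= 99 / 6
= 16.50


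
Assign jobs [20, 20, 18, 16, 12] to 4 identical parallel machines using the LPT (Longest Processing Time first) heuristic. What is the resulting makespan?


Jobs (LPT sorted): [20, 20, 18, 16, 12]
Machines: 4
  J=20 → Machine 1 (load: 0+20=20)
  J=20 → Machine 2 (load: 0+20=20)
  J=18 → Machine 3 (load: 0+18=18)
  J=16 → Machine 4 (load: 0+16=16)
  J=12 → Machine 4 (load: 16+12=28)
Machine loads: [20, 20, 18, 28]
Makespan = max = 28 time units


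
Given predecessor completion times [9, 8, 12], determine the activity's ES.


ES = max of all predecessor completion times
Predecessors: [9, 8, 12]
ES = max(9, 8, 12)
= 12


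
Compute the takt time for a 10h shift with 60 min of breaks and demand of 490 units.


Available = 10×60 - 60 = 540 min
Takt time = 540 / 490
= 1.10 min/unit


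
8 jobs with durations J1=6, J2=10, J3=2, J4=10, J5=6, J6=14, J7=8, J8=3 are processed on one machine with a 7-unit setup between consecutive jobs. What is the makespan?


Makespan = Σ processing + (n-1) × setup
= (6 + 10 + 2 + 10 + 6 + 14 + 8 + 3) + (8-1)×7
= 59 + 49
= 108 time units


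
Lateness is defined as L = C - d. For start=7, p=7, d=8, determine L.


Completion = 7 + 7 = 14
Lateness = C - d = 14 - 8
= 6


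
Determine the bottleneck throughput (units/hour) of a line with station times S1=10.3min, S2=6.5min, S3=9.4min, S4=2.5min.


Bottleneck = longest station time
Station times: [10.3, 6.5, 9.4, 2.5]
Max = 10.3 min
Rate = 60 / 10.3
= 5.83 units/hour (bottleneck: 10.3min)


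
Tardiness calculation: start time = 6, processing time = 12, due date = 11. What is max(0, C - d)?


Completion = start + processing = 6 + 12 = 18
Tardiness = max(0, C - d) = max(0, 18 - 11)
= max(0, 7)
= 7


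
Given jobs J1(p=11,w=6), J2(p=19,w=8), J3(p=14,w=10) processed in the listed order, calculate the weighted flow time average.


Completion times:
  J1: C=11, w×C=6×11=66
  J2: C=30, w×C=8×30=240
  J3: C=44, w×C=10×44=440
Sum w×C = 746
Sum w = 24
Weighted avg = 746/24
= 31.08


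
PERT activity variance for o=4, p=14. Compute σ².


σ² = ((p - o) / 6)² = (p - o)² / 36
= (14 - 4)² / 36
= 10² / 36
= 100 / 36
= 2.7778


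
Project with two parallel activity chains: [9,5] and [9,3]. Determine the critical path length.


Path A: 9 + 5 = 14
Path B: 9 + 3 = 12
Critical path = longest = max(14, 12)
= 14 (Path A)


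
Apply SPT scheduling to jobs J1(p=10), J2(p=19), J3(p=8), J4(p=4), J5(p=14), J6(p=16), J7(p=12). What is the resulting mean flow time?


SPT order: J4 → J3 → J1 → J7 → J5 → J6 → J2
Completion times:
  J4: C=4
  J3: C=12
  J1: C=22
  J7: C=34
  J5: C=48
  J6: C=64
  J2: C=83
Sum = 267, n = 7
Mean flow = 267/7
= 38.14


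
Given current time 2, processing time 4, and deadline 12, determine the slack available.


Slack = due - current_time - processing
= 12 - 2 - 4
= 6


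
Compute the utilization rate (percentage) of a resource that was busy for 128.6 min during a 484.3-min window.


Utilization = busy / total × 100
= 128.6 / 484.3 × 100
= 26.6%


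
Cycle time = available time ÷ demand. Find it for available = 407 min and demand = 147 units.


Cycle time = available time / demand
= 407 / 147
= 2.77 min/unit


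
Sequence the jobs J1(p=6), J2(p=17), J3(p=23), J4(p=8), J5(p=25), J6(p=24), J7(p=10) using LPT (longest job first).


LPT: sort by longest processing time first
  J5: p=25
  J6: p=24
  J3: p=23
  J2: p=17
  J7: p=10
  J4: p=8
  J1: p=6
Order: J5 → J6 → J3 → J2 → J7 → J4 → J1


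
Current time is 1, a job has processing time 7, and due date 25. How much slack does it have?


Slack = due - current_time - processing
= 25 - 1 - 7
= 17


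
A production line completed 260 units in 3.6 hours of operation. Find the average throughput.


Throughput = units / time
= 260 / 3.6
= 72.2 units/hour


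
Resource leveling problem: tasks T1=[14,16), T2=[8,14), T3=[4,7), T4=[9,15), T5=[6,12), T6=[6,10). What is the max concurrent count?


Check each time point for overlaps:
  t=9: 4 tasks active (T2, T4, T5, T6)
Max concurrent = 4


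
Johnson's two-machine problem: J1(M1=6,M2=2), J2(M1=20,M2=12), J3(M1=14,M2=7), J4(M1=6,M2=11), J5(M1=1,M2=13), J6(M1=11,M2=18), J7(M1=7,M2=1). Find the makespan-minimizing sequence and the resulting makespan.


Johnson's rule:
Group 1 (M1≤M2, sort by M1): ['J5', 'J4', 'J6']
Group 2 (M1>M2, sort desc M2): ['J2', 'J3', 'J1', 'J7']
Sequence: J5 → J4 → J6 → J2 → J3 → J1 → J7
Makespan calculation:
  J5: M1 done=1, M2 done=14
  J4: M1 done=7, M2 done=25
  J6: M1 done=18, M2 done=43
  J2: M1 done=38, M2 done=55
  J3: M1 done=52, M2 done=62
  J1: M1 done=58, M2 done=64
  J7: M1 done=65, M2 done=66
= Sequence: J5 → J4 → J6 → J2 → J3 → J1 → J7, Makespan: 66


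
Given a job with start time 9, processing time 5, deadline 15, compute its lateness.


Completion = 9 + 5 = 14
Lateness = C - d = 14 - 15
= -1


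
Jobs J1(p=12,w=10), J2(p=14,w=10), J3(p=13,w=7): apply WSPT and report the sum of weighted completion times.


WSPT order (by p/w): J1 → J2 → J3
  J1: C=12, w·C=10×12=120
  J2: C=26, w·C=10×26=260
  J3: C=39, w·C=7×39=273
Σ w·C = 653
= 653


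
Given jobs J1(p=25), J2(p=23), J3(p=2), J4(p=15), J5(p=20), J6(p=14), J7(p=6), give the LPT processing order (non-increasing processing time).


LPT: sort by longest processing time first
  J1: p=25
  J2: p=23
  J5: p=20
  J4: p=15
  J6: p=14
  J7: p=6
  J3: p=2
Order: J1 → J2 → J5 → J4 → J6 → J7 → J3


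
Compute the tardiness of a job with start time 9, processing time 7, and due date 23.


Completion = start + processing = 9 + 7 = 16
Tardiness = max(0, C - d) = max(0, 16 - 23)
= max(0, -7)
= 0


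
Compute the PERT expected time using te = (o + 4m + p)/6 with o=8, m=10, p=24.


te = (o + 4m + p) / 6
= (8 + 4×10 + 24) / 6
= (8 + 40 + 24) / 6
= 72 / 6
= 12.00


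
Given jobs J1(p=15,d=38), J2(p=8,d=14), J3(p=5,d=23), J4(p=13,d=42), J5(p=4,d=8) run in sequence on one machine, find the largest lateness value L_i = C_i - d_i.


Lateness per job (L = C - d):
  J1: C=15, d=38, L=-23
  J2: C=23, d=14, L=9
  J3: C=28, d=23, L=5
  J4: C=41, d=42, L=-1
  J5: C=45, d=8, L=37
Lmax = max(-23, 9, 5, -1, 37)
= 37


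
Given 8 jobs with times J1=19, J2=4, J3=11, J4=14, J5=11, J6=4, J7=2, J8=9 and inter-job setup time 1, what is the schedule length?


Makespan = Σ processing + (n-1) × setup
= (19 + 4 + 11 + 14 + 11 + 4 + 2 + 9) + (8-1)×1
= 74 + 7
= 81 time units


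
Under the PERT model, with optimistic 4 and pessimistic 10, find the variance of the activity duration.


σ² = ((p - o) / 6)² = (p - o)² / 36
= (10 - 4)² / 36
= 6² / 36
= 36 / 36
= 1.0000
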